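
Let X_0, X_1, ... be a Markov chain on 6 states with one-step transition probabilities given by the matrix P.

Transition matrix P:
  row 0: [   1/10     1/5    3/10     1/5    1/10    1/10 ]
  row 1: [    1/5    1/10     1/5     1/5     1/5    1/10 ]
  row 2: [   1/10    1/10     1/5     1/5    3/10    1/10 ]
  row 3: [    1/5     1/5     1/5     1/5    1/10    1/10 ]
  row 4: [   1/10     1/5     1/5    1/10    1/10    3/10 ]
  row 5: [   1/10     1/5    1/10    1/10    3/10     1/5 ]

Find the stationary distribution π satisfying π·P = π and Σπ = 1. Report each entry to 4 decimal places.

π = [0.1330, 0.1638, 0.1980, 0.1661, 0.1865, 0.1526]

Balance equations π_j = Σ_i π_i·P[i][j]:
  π_0 = 1/10·π_0 + 1/5·π_1 + 1/10·π_2 + 1/5·π_3 + 1/10·π_4 + 1/10·π_5
  π_1 = 1/5·π_0 + 1/10·π_1 + 1/10·π_2 + 1/5·π_3 + 1/5·π_4 + 1/5·π_5
  π_2 = 3/10·π_0 + 1/5·π_1 + 1/5·π_2 + 1/5·π_3 + 1/5·π_4 + 1/10·π_5
  π_3 = 1/5·π_0 + 1/5·π_1 + 1/5·π_2 + 1/5·π_3 + 1/10·π_4 + 1/10·π_5
  π_4 = 1/10·π_0 + 1/5·π_1 + 3/10·π_2 + 1/10·π_3 + 1/10·π_4 + 3/10·π_5
  normalize: π_0 + π_1 + π_2 + π_3 + π_4 + π_5 = 1
Solving the linear system gives exactly π = [14057/105699, 17315/105699, 1903/9609, 532/3203, 6571/35233, 5375/35233].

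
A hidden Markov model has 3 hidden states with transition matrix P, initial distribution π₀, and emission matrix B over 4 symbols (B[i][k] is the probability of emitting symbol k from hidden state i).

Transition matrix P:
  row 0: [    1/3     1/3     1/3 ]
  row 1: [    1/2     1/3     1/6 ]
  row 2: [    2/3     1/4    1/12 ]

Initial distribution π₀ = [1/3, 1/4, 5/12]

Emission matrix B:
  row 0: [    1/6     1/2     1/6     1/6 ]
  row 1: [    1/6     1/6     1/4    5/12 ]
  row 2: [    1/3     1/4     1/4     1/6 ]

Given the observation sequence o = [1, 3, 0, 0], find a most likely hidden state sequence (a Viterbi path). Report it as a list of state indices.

t=0: δ = [1.667e-01, 4.167e-02, 1.042e-01]  (obs o_0=1)
t=1: δ = [1.157e-02, 2.315e-02, 9.259e-03]  ψ = [2, 0, 0]  (obs o_1=3)
t=2: δ = [1.929e-03, 1.286e-03, 1.286e-03]  ψ = [1, 1, 0]  (obs o_2=0)
t=3: δ = [1.429e-04, 1.072e-04, 2.143e-04]  ψ = [2, 0, 0]  (obs o_3=0)
backtrack: best end state = 2; path = [0, 1, 0, 2]

path = [0, 1, 0, 2]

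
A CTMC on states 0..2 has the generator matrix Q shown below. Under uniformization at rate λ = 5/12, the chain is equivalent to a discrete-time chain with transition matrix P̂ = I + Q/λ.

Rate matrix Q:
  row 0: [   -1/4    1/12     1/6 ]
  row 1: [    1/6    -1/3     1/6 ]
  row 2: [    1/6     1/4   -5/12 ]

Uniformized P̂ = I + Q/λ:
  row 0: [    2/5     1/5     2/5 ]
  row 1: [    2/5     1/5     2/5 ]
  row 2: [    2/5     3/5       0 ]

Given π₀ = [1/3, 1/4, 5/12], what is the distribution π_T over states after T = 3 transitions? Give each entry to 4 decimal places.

π = [0.4000, 0.3227, 0.2773]

t=0: π = [0.3333, 0.2500, 0.4167]
t=1: π = [0.4000, 0.3667, 0.2333]
t=2: π = [0.4000, 0.2933, 0.3067]
t=3: π = [0.4000, 0.3227, 0.2773]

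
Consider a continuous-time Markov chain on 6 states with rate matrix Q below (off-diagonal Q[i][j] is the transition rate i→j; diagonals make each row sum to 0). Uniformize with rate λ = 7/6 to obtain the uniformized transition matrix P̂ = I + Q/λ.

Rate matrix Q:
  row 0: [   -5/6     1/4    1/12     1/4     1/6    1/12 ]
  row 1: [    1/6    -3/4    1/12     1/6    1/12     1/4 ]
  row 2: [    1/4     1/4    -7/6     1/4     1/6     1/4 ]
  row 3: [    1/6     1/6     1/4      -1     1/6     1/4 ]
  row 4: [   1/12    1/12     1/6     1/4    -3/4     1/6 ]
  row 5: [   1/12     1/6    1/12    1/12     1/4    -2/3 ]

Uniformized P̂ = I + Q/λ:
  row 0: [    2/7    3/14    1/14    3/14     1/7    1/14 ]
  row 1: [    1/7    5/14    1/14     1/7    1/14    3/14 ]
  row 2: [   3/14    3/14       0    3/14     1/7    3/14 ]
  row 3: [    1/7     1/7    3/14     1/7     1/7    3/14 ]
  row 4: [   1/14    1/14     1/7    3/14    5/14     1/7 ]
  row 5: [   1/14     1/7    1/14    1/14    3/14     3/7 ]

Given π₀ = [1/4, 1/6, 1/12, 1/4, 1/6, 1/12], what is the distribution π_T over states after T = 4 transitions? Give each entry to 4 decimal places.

π = [0.1412, 0.1876, 0.0999, 0.1571, 0.1848, 0.2294]

t=0: π = [0.2500, 0.1667, 0.0833, 0.2500, 0.1667, 0.0833]
t=1: π = [0.1667, 0.1905, 0.1131, 0.1726, 0.1726, 0.1845]
t=2: π = [0.1492, 0.1913, 0.1003, 0.1620, 0.1794, 0.2177]
t=3: π = [0.1430, 0.1889, 0.1002, 0.1580, 0.1832, 0.2268]
t=4: π = [0.1412, 0.1876, 0.0999, 0.1571, 0.1848, 0.2294]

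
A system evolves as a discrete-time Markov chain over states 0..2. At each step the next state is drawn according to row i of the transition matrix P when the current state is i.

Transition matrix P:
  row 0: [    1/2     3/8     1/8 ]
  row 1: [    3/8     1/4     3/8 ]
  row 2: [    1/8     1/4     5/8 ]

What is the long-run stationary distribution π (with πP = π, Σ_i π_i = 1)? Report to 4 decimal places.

Balance equations π_j = Σ_i π_i·P[i][j]:
  π_0 = 1/2·π_0 + 3/8·π_1 + 1/8·π_2
  π_1 = 3/8·π_0 + 1/4·π_1 + 1/4·π_2
  normalize: π_0 + π_1 + π_2 = 1
Solving the linear system gives exactly π = [6/19, 11/38, 15/38].

π = [0.3158, 0.2895, 0.3947]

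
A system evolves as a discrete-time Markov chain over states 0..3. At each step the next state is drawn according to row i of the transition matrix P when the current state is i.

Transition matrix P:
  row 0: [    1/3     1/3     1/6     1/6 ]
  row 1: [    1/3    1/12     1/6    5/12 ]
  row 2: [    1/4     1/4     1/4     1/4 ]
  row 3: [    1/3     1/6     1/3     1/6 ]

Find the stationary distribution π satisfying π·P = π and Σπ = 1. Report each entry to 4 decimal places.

Balance equations π_j = Σ_i π_i·P[i][j]:
  π_0 = 1/3·π_0 + 1/3·π_1 + 1/4·π_2 + 1/3·π_3
  π_1 = 1/3·π_0 + 1/12·π_1 + 1/4·π_2 + 1/6·π_3
  π_2 = 1/6·π_0 + 1/6·π_1 + 1/4·π_2 + 1/3·π_3
  normalize: π_0 + π_1 + π_2 + π_3 = 1
Solving the linear system gives exactly π = [106/337, 74/337, 76/337, 81/337].

π = [0.3145, 0.2196, 0.2255, 0.2404]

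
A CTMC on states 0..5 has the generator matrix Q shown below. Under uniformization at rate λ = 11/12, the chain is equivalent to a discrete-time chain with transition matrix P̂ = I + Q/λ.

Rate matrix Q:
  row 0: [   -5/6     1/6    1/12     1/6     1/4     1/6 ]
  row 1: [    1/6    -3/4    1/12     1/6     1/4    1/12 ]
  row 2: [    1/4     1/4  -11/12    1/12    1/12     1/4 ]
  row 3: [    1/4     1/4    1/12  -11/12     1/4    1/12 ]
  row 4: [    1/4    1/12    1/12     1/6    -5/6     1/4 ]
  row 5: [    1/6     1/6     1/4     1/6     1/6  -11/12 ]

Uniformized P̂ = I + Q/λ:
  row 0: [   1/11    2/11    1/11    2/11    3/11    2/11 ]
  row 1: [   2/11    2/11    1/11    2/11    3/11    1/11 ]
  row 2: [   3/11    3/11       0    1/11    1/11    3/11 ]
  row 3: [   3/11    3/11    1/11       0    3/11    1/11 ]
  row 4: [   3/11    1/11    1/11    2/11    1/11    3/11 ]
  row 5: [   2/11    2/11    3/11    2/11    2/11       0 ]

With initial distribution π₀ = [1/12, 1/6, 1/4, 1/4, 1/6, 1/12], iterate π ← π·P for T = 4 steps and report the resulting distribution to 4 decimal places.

t=0: π = [0.0833, 0.1667, 0.2500, 0.2500, 0.1667, 0.0833]
t=1: π = [0.2348, 0.2121, 0.0833, 0.1136, 0.1894, 0.1667]
t=2: π = [0.1956, 0.1825, 0.1136, 0.1536, 0.2080, 0.1467]
t=3: π = [0.2072, 0.1872, 0.1073, 0.1436, 0.2009, 0.1538]
t=4: π = [0.2040, 0.1864, 0.1091, 0.1460, 0.2027, 0.1518]

π = [0.2040, 0.1864, 0.1091, 0.1460, 0.2027, 0.1518]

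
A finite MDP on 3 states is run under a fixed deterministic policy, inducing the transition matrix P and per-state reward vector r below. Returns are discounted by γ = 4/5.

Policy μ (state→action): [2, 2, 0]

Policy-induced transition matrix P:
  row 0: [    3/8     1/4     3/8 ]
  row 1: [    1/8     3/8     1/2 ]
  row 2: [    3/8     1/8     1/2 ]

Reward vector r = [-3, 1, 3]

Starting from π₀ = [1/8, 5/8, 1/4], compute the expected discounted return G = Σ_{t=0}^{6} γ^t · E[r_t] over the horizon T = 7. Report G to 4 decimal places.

G = 3.3228

t=0: π = [0.1250, 0.6250, 0.2500], E[r] = 1.0000, γ^t·E[r] = 1.000000, running G = 1.000000
t=1: π = [0.2188, 0.2969, 0.4844], E[r] = 1.0938, γ^t·E[r] = 0.875000, running G = 1.875000
t=2: π = [0.3008, 0.2266, 0.4727], E[r] = 0.7422, γ^t·E[r] = 0.475000, running G = 2.350000
t=3: π = [0.3184, 0.2192, 0.4624], E[r] = 0.6514, γ^t·E[r] = 0.333500, running G = 2.683500
t=4: π = [0.3202, 0.2196, 0.4602], E[r] = 0.6396, γ^t·E[r] = 0.262000, running G = 2.945500
t=5: π = [0.3201, 0.2199, 0.4600], E[r] = 0.6396, γ^t·E[r] = 0.209570, running G = 3.155070
t=6: π = [0.3200, 0.2200, 0.4600], E[r] = 0.6399, γ^t·E[r] = 0.167746, running G = 3.322816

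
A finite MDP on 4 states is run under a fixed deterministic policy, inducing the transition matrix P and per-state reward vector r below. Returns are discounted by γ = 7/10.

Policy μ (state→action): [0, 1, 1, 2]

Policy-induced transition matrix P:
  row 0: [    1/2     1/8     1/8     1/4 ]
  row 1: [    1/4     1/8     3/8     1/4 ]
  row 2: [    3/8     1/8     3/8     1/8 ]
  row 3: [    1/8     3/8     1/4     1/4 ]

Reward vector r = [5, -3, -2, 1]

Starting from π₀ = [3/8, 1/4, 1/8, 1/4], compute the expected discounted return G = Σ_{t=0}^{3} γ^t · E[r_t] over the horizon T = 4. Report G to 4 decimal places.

G = 2.3808

t=0: π = [0.3750, 0.2500, 0.1250, 0.2500], E[r] = 1.1250, γ^t·E[r] = 1.125000, running G = 1.125000
t=1: π = [0.3281, 0.1875, 0.2500, 0.2344], E[r] = 0.8125, γ^t·E[r] = 0.568750, running G = 1.693750
t=2: π = [0.3340, 0.1836, 0.2637, 0.2188], E[r] = 0.8105, γ^t·E[r] = 0.397168, running G = 2.090918
t=3: π = [0.3391, 0.1797, 0.2642, 0.2170], E[r] = 0.8452, γ^t·E[r] = 0.289909, running G = 2.380827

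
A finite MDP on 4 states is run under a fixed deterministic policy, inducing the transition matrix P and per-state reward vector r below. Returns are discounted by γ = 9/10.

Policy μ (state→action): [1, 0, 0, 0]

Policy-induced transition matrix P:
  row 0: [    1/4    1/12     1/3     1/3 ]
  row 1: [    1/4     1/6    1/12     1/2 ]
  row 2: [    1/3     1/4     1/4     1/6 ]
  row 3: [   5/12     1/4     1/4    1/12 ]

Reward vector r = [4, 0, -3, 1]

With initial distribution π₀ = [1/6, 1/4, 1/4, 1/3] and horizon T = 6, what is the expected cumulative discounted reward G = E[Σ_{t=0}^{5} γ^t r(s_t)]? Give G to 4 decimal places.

G = 3.2119

t=0: π = [0.1667, 0.2500, 0.2500, 0.3333], E[r] = 0.2500, γ^t·E[r] = 0.250000, running G = 0.250000
t=1: π = [0.3264, 0.2014, 0.2222, 0.2500], E[r] = 0.8889, γ^t·E[r] = 0.800000, running G = 1.050000
t=2: π = [0.3102, 0.1788, 0.2436, 0.2674], E[r] = 0.7772, γ^t·E[r] = 0.629531, running G = 1.679531
t=3: π = [0.3149, 0.1834, 0.2460, 0.2557], E[r] = 0.7770, γ^t·E[r] = 0.566438, running G = 2.245969
t=4: π = [0.3131, 0.1822, 0.2457, 0.2590], E[r] = 0.7744, γ^t·E[r] = 0.508104, running G = 2.754072
t=5: π = [0.3136, 0.1826, 0.2457, 0.2580], E[r] = 0.7754, γ^t·E[r] = 0.457864, running G = 3.211936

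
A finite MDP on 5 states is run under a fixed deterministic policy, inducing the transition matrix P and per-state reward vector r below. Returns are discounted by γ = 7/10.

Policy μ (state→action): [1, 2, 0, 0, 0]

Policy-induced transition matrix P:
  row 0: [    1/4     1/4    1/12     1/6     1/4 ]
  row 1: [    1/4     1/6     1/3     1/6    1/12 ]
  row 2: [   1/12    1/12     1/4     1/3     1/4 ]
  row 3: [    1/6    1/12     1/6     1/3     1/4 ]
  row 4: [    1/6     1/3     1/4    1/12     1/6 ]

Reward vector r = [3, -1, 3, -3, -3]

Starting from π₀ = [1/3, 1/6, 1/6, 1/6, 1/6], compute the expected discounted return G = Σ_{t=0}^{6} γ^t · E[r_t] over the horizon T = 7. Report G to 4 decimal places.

t=0: π = [0.3333, 0.1667, 0.1667, 0.1667, 0.1667], E[r] = 0.3333, γ^t·E[r] = 0.333333, running G = 0.333333
t=1: π = [0.1944, 0.1944, 0.1944, 0.2083, 0.2083], E[r] = -0.2778, γ^t·E[r] = -0.194444, running G = 0.138889
t=2: π = [0.1829, 0.1840, 0.2164, 0.2164, 0.2002], E[r] = -0.2361, γ^t·E[r] = -0.115694, running G = 0.023194
t=3: π = [0.1792, 0.1792, 0.2168, 0.2221, 0.2026], E[r] = -0.2654, γ^t·E[r] = -0.091043, running G = -0.067849
t=4: π = [0.1785, 0.1788, 0.2166, 0.2229, 0.2032], E[r] = -0.2723, γ^t·E[r] = -0.065374, running G = -0.133223
t=5: π = [0.1784, 0.1788, 0.2166, 0.2230, 0.2033], E[r] = -0.2726, γ^t·E[r] = -0.045817, running G = -0.179040
t=6: π = [0.1784, 0.1788, 0.2166, 0.2230, 0.2033], E[r] = -0.2726, γ^t·E[r] = -0.032074, running G = -0.211114

G = -0.2111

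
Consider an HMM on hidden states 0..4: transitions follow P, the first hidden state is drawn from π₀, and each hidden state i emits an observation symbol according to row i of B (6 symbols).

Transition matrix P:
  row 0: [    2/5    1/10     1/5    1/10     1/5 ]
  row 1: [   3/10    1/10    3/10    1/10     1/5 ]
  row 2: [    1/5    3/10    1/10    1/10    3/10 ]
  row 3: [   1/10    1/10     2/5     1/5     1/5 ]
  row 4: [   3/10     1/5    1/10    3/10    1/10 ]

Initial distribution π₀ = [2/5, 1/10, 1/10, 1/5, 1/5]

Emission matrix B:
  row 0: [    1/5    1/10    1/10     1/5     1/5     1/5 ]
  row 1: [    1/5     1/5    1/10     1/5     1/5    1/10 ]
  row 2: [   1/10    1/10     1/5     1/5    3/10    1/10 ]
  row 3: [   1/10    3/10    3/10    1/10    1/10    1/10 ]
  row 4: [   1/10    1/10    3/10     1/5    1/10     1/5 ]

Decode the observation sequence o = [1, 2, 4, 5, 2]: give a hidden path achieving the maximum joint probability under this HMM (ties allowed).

path = [3, 3, 2, 4, 3]

t=0: δ = [4.000e-02, 2.000e-02, 1.000e-02, 6.000e-02, 2.000e-02]  (obs o_0=1)
t=1: δ = [1.600e-03, 6.000e-04, 4.800e-03, 3.600e-03, 3.600e-03]  ψ = [0, 3, 3, 3, 3]  (obs o_1=2)
t=2: δ = [2.160e-04, 2.880e-04, 4.320e-04, 1.080e-04, 1.440e-04]  ψ = [4, 2, 3, 4, 2]  (obs o_2=4)
t=3: δ = [1.728e-05, 1.296e-05, 8.640e-06, 4.320e-06, 2.592e-05]  ψ = [0, 2, 1, 2, 2]  (obs o_3=5)
t=4: δ = [7.776e-07, 5.184e-07, 7.776e-07, 2.333e-06, 1.037e-06]  ψ = [4, 4, 1, 4, 0]  (obs o_4=2)
backtrack: best end state = 3; path = [3, 3, 2, 4, 3]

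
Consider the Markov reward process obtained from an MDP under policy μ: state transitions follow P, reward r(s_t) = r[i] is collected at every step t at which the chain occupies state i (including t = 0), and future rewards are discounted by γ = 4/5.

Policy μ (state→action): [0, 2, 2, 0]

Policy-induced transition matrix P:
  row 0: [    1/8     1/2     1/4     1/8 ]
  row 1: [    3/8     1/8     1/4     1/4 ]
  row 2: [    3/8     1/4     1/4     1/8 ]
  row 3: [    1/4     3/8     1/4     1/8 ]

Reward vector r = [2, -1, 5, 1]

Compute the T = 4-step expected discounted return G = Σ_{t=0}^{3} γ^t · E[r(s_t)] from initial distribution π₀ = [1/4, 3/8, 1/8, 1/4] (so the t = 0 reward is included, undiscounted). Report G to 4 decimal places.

G = 4.2804

t=0: π = [0.2500, 0.3750, 0.1250, 0.2500], E[r] = 1.0000, γ^t·E[r] = 1.000000, running G = 1.000000
t=1: π = [0.2813, 0.2969, 0.2500, 0.1719], E[r] = 1.6875, γ^t·E[r] = 1.350000, running G = 2.350000
t=2: π = [0.2832, 0.3047, 0.2500, 0.1621], E[r] = 1.6738, γ^t·E[r] = 1.071250, running G = 3.421250
t=3: π = [0.2839, 0.3030, 0.2500, 0.1631], E[r] = 1.6780, γ^t·E[r] = 0.859125, running G = 4.280375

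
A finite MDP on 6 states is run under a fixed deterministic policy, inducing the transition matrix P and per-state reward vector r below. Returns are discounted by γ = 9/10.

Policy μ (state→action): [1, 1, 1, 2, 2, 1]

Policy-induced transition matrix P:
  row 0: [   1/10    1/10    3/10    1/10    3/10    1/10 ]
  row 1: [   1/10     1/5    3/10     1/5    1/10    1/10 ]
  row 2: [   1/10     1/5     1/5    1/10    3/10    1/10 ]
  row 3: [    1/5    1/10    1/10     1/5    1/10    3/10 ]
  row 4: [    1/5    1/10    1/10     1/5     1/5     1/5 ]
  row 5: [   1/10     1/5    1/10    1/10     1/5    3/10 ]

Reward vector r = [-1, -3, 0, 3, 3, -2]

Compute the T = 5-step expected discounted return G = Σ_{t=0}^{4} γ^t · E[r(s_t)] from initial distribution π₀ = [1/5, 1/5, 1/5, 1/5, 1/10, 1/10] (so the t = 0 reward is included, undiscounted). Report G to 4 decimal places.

G = 0.2228

t=0: π = [0.2000, 0.2000, 0.2000, 0.2000, 0.1000, 0.1000], E[r] = -0.1000, γ^t·E[r] = -0.100000, running G = -0.100000
t=1: π = [0.1300, 0.1500, 0.2000, 0.1500, 0.2000, 0.1700], E[r] = 0.1300, γ^t·E[r] = 0.117000, running G = 0.017000
t=2: π = [0.1350, 0.1520, 0.1760, 0.1500, 0.2030, 0.1840], E[r] = 0.1000, γ^t·E[r] = 0.081000, running G = 0.098000
t=3: π = [0.1353, 0.1512, 0.1750, 0.1505, 0.2009, 0.1871], E[r] = 0.0911, γ^t·E[r] = 0.066412, running G = 0.164412
t=4: π = [0.1351, 0.1513, 0.1748, 0.1503, 0.2009, 0.1876], E[r] = 0.0890, γ^t·E[r] = 0.058399, running G = 0.222811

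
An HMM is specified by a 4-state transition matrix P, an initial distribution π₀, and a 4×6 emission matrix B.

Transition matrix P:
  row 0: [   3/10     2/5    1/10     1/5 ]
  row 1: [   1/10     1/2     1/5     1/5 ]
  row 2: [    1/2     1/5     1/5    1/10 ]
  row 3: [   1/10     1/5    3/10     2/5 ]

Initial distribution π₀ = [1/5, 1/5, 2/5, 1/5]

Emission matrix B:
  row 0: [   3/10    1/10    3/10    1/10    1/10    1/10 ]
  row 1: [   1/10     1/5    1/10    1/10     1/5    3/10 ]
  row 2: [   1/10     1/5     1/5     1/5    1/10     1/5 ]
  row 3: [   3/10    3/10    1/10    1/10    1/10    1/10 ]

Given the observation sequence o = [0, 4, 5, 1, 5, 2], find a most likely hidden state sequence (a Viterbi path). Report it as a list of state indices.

t=0: δ = [6.000e-02, 2.000e-02, 4.000e-02, 6.000e-02]  (obs o_0=0)
t=1: δ = [2.000e-03, 4.800e-03, 1.800e-03, 2.400e-03]  ψ = [2, 0, 3, 3]  (obs o_1=4)
t=2: δ = [9.000e-05, 7.200e-04, 1.920e-04, 9.600e-05]  ψ = [2, 1, 1, 1]  (obs o_2=5)
t=3: δ = [9.600e-06, 7.200e-05, 2.880e-05, 4.320e-05]  ψ = [2, 1, 1, 1]  (obs o_3=1)
t=4: δ = [1.440e-06, 1.080e-05, 2.880e-06, 1.728e-06]  ψ = [2, 1, 1, 3]  (obs o_4=5)
t=5: δ = [4.320e-07, 5.400e-07, 4.320e-07, 2.160e-07]  ψ = [2, 1, 1, 1]  (obs o_5=2)
backtrack: best end state = 1; path = [0, 1, 1, 1, 1, 1]

path = [0, 1, 1, 1, 1, 1]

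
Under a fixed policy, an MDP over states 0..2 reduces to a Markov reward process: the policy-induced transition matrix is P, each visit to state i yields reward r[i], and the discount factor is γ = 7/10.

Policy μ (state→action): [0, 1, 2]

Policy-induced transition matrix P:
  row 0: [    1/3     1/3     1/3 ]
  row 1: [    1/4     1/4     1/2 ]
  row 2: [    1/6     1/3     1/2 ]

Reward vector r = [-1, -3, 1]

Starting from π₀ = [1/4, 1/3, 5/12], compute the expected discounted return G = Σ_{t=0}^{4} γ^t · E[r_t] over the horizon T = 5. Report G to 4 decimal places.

t=0: π = [0.2500, 0.3333, 0.4167], E[r] = -0.8333, γ^t·E[r] = -0.833333, running G = -0.833333
t=1: π = [0.2361, 0.3056, 0.4583], E[r] = -0.6944, γ^t·E[r] = -0.486111, running G = -1.319444
t=2: π = [0.2315, 0.3079, 0.4606], E[r] = -0.6944, γ^t·E[r] = -0.340278, running G = -1.659722
t=3: π = [0.2309, 0.3077, 0.4614], E[r] = -0.6925, γ^t·E[r] = -0.237533, running G = -1.897255
t=4: π = [0.2308, 0.3077, 0.4615], E[r] = -0.6924, γ^t·E[r] = -0.166234, running G = -2.063489

G = -2.0635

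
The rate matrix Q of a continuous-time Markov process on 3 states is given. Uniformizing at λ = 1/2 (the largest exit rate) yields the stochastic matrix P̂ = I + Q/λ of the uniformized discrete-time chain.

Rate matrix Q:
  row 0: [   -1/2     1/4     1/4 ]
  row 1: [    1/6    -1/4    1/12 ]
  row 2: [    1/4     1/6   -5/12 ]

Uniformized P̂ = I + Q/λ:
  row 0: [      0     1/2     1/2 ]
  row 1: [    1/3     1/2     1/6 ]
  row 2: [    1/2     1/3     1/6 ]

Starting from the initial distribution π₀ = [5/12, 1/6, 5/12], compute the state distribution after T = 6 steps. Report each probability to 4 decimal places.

t=0: π = [0.4167, 0.1667, 0.4167]
t=1: π = [0.2639, 0.4306, 0.3056]
t=2: π = [0.2963, 0.4491, 0.2546]
t=3: π = [0.2770, 0.4576, 0.2654]
t=4: π = [0.2852, 0.4558, 0.2590]
t=5: π = [0.2814, 0.4568, 0.2617]
t=6: π = [0.2832, 0.4564, 0.2605]

π = [0.2832, 0.4564, 0.2605]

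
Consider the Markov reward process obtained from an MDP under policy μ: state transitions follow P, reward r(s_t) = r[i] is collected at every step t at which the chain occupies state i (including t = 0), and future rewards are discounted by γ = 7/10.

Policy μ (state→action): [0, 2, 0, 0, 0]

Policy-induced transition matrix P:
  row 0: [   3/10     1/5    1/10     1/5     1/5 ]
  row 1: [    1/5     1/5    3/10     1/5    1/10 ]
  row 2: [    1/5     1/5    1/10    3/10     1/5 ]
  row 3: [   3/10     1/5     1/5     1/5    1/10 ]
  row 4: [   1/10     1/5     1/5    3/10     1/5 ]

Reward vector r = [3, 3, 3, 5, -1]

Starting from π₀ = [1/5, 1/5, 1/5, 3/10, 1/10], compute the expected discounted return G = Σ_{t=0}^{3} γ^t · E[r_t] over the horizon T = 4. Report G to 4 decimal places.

G = 7.5668

t=0: π = [0.2000, 0.2000, 0.2000, 0.3000, 0.1000], E[r] = 3.2000, γ^t·E[r] = 3.200000, running G = 3.200000
t=1: π = [0.2400, 0.2000, 0.1800, 0.2300, 0.1500], E[r] = 2.8600, γ^t·E[r] = 2.002000, running G = 5.202000
t=2: π = [0.2320, 0.2000, 0.1780, 0.2330, 0.1570], E[r] = 2.8380, γ^t·E[r] = 1.390620, running G = 6.592620
t=3: π = [0.2308, 0.2000, 0.1790, 0.2335, 0.1567], E[r] = 2.8402, γ^t·E[r] = 0.974189, running G = 7.566809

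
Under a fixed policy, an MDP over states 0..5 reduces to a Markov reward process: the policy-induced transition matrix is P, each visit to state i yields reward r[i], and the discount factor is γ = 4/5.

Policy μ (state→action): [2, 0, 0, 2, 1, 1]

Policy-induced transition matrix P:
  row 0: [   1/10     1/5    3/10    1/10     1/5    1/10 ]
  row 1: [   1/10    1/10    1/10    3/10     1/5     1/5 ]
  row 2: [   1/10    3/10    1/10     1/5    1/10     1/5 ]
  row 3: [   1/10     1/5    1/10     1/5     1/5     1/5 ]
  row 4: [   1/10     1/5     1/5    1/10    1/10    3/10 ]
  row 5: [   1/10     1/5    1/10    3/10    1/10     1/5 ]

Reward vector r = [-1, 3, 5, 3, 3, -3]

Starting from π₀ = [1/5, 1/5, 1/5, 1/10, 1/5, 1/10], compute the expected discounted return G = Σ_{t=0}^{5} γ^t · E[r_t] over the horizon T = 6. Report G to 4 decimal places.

t=0: π = [0.2000, 0.2000, 0.2000, 0.1000, 0.2000, 0.1000], E[r] = 2.0000, γ^t·E[r] = 2.000000, running G = 2.000000
t=1: π = [0.1000, 0.2000, 0.1600, 0.1900, 0.1500, 0.2000], E[r] = 1.7200, γ^t·E[r] = 1.376000, running G = 3.376000
t=2: π = [0.1000, 0.1960, 0.1350, 0.2150, 0.1490, 0.2050], E[r] = 1.6400, γ^t·E[r] = 1.049600, running G = 4.425600
t=3: π = [0.1000, 0.1939, 0.1349, 0.2152, 0.1511, 0.2049], E[r] = 1.6404, γ^t·E[r] = 0.839885, running G = 5.265485
t=4: π = [0.1000, 0.1941, 0.1351, 0.2148, 0.1509, 0.2051], E[r] = 1.6396, γ^t·E[r] = 0.671564, running G = 5.937049
t=5: π = [0.1000, 0.1941, 0.1351, 0.2148, 0.1509, 0.2051], E[r] = 1.6396, γ^t·E[r] = 0.537276, running G = 6.474325

G = 6.4743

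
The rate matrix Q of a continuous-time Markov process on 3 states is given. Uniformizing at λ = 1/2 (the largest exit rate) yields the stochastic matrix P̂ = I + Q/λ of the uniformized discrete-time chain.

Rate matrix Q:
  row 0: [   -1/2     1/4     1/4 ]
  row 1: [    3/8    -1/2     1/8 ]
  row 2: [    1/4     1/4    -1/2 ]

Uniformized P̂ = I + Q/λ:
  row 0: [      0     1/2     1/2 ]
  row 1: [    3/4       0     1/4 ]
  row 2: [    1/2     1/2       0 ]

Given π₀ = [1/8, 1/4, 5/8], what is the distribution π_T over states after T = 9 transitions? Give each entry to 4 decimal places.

π = [0.3887, 0.3335, 0.2778]

t=0: π = [0.1250, 0.2500, 0.6250]
t=1: π = [0.5000, 0.3750, 0.1250]
t=2: π = [0.3438, 0.3125, 0.3438]
t=3: π = [0.4063, 0.3438, 0.2500]
t=4: π = [0.3828, 0.3281, 0.2891]
t=5: π = [0.3906, 0.3359, 0.2734]
t=6: π = [0.3887, 0.3320, 0.2793]
t=7: π = [0.3887, 0.3340, 0.2773]
t=8: π = [0.3892, 0.3330, 0.2778]
t=9: π = [0.3887, 0.3335, 0.2778]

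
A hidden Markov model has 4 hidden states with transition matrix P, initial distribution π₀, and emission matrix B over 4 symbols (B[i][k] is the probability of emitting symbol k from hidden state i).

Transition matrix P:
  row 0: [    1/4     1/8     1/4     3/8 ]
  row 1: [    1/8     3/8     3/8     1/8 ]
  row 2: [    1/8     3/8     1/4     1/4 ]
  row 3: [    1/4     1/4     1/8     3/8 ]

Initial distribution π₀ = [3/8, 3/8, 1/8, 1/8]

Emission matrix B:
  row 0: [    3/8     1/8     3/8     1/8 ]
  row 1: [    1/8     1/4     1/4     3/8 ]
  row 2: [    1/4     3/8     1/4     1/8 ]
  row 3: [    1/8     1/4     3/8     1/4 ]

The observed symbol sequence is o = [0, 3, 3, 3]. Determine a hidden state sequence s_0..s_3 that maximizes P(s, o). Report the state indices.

path = [0, 3, 1, 1]

t=0: δ = [1.406e-01, 4.688e-02, 3.125e-02, 1.562e-02]  (obs o_0=0)
t=1: δ = [4.395e-03, 6.592e-03, 4.395e-03, 1.318e-02]  ψ = [0, 0, 0, 0]  (obs o_1=3)
t=2: δ = [4.120e-04, 1.236e-03, 3.090e-04, 1.236e-03]  ψ = [3, 3, 1, 3]  (obs o_2=3)
t=3: δ = [3.862e-05, 1.738e-04, 5.794e-05, 1.159e-04]  ψ = [3, 1, 1, 3]  (obs o_3=3)
backtrack: best end state = 1; path = [0, 3, 1, 1]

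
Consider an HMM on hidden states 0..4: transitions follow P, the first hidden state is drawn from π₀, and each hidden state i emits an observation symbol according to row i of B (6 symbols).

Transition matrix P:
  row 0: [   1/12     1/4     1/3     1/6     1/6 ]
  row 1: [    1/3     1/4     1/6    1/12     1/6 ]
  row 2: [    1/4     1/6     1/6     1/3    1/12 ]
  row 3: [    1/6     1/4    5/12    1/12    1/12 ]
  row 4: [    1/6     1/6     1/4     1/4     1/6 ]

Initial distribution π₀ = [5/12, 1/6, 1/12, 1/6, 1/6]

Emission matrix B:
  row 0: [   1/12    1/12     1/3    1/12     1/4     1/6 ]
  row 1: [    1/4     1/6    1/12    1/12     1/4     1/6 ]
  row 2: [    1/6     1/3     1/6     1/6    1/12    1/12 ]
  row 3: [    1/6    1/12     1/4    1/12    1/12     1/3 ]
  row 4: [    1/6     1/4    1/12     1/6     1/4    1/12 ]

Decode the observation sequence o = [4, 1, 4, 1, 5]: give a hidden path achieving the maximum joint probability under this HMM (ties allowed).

path = [0, 2, 0, 2, 3]

t=0: δ = [1.042e-01, 4.167e-02, 6.944e-03, 1.389e-02, 4.167e-02]  (obs o_0=4)
t=1: δ = [1.157e-03, 4.340e-03, 1.157e-02, 1.447e-03, 4.340e-03]  ψ = [1, 0, 0, 0, 0]  (obs o_1=1)
t=2: δ = [7.234e-04, 4.823e-04, 1.608e-04, 3.215e-04, 2.411e-04]  ψ = [2, 2, 2, 2, 2]  (obs o_2=4)
t=3: δ = [1.340e-05, 3.014e-05, 8.038e-05, 1.005e-05, 3.014e-05]  ψ = [1, 0, 0, 0, 0]  (obs o_3=1)
t=4: δ = [3.349e-06, 2.233e-06, 1.116e-06, 8.931e-06, 5.582e-07]  ψ = [2, 2, 2, 2, 2]  (obs o_4=5)
backtrack: best end state = 3; path = [0, 2, 0, 2, 3]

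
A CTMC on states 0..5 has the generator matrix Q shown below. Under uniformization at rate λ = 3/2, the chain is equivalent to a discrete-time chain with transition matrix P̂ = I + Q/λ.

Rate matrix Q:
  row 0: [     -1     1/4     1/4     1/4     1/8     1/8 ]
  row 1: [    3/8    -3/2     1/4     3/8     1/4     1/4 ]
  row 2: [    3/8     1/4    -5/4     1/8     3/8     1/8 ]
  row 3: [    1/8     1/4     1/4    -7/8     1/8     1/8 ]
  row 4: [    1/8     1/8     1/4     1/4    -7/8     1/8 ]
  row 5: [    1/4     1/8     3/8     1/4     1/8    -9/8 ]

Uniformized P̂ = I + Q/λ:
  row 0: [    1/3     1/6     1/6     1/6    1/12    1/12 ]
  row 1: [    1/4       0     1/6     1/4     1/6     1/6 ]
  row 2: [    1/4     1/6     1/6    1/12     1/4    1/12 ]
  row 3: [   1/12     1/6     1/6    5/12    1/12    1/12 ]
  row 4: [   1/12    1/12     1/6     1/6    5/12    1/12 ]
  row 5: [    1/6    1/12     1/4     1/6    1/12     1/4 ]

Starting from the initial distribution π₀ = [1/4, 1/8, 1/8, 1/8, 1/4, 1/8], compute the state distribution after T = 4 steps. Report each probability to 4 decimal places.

t=0: π = [0.2500, 0.1250, 0.1250, 0.1250, 0.2500, 0.1250]
t=1: π = [0.1979, 0.1146, 0.1771, 0.1979, 0.1979, 0.1146]
t=2: π = [0.1910, 0.1215, 0.1762, 0.2109, 0.1884, 0.1120]
t=3: π = [0.1900, 0.1214, 0.1760, 0.2148, 0.1856, 0.1121]
t=4: π = [0.1897, 0.1216, 0.1760, 0.2158, 0.1847, 0.1121]

π = [0.1897, 0.1216, 0.1760, 0.2158, 0.1847, 0.1121]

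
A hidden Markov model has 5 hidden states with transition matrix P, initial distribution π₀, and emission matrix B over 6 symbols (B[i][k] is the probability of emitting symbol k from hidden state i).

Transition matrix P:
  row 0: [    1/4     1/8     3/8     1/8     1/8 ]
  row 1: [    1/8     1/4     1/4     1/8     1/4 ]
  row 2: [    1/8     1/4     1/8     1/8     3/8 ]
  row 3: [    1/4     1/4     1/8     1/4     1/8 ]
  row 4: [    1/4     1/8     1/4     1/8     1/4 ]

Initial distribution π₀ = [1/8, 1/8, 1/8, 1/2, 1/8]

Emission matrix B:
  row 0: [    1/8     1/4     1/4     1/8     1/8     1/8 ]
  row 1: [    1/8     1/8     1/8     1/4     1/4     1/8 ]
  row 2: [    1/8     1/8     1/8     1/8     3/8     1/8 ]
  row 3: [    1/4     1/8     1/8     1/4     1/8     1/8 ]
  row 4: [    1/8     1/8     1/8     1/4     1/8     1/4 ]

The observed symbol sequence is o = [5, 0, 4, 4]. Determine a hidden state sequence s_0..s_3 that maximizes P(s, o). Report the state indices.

t=0: δ = [1.562e-02, 1.562e-02, 1.562e-02, 6.250e-02, 3.125e-02]  (obs o_0=5)
t=1: δ = [1.953e-03, 1.953e-03, 9.766e-04, 3.906e-03, 9.766e-04]  ψ = [3, 3, 3, 3, 3]  (obs o_1=0)
t=2: δ = [1.221e-04, 2.441e-04, 2.747e-04, 1.221e-04, 6.104e-05]  ψ = [3, 3, 0, 3, 1]  (obs o_2=4)
t=3: δ = [4.292e-06, 1.717e-05, 2.289e-05, 4.292e-06, 1.287e-05]  ψ = [2, 2, 1, 2, 2]  (obs o_3=4)
backtrack: best end state = 2; path = [3, 3, 1, 2]

path = [3, 3, 1, 2]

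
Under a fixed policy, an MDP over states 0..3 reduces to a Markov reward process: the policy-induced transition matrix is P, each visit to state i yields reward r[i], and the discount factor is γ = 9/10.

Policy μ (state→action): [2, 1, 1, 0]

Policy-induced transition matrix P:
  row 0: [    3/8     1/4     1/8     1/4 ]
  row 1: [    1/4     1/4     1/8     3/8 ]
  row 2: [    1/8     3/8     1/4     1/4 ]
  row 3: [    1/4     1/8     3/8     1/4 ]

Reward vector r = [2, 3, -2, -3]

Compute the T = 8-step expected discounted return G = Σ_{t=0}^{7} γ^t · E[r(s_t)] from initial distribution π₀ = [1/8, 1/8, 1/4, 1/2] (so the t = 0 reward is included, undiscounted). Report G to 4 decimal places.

G = -1.7746

t=0: π = [0.1250, 0.1250, 0.2500, 0.5000], E[r] = -1.3750, γ^t·E[r] = -1.375000, running G = -1.375000
t=1: π = [0.2344, 0.2188, 0.2813, 0.2656], E[r] = -0.2344, γ^t·E[r] = -0.210938, running G = -1.585938
t=2: π = [0.2441, 0.2520, 0.2266, 0.2773], E[r] = -0.0410, γ^t·E[r] = -0.033223, running G = -1.619160
t=3: π = [0.2522, 0.2437, 0.2227, 0.2815], E[r] = -0.0544, γ^t·E[r] = -0.039689, running G = -1.658849
t=4: π = [0.2537, 0.2426, 0.2232, 0.2805], E[r] = -0.0525, γ^t·E[r] = -0.034419, running G = -1.693268
t=5: π = [0.2538, 0.2428, 0.2230, 0.2803], E[r] = -0.0509, γ^t·E[r] = -0.030038, running G = -1.723306
t=6: π = [0.2538, 0.2428, 0.2230, 0.2804], E[r] = -0.0508, γ^t·E[r] = -0.026986, running G = -1.750292
t=7: π = [0.2539, 0.2428, 0.2230, 0.2804], E[r] = -0.0508, γ^t·E[r] = -0.024289, running G = -1.774581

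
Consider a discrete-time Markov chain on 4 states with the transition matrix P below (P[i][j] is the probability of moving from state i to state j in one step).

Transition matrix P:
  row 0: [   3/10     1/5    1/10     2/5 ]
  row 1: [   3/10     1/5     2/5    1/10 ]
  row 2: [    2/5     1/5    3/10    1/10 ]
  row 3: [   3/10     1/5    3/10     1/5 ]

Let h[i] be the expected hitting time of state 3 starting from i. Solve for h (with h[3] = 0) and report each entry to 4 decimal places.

First-step conditioning: h[3] = 0; for i ≠ 3, h[i] = 1 + Σ_k P[i][k]·h[k].
  h[0] = 1 + 3/10·h[0] + 1/5·h[1] + 1/10·h[2]
  h[1] = 1 + 3/10·h[0] + 1/5·h[1] + 2/5·h[2]
  h[2] = 1 + 2/5·h[0] + 1/5·h[1] + 3/10·h[2]
Solving the 3×3 linear system over states ≠ 3 gives exactly h = [25/7, 565/112, 275/56, 0] (h[3] = 0 is the target).

h = [3.5714, 5.0446, 4.9107, 0.0000]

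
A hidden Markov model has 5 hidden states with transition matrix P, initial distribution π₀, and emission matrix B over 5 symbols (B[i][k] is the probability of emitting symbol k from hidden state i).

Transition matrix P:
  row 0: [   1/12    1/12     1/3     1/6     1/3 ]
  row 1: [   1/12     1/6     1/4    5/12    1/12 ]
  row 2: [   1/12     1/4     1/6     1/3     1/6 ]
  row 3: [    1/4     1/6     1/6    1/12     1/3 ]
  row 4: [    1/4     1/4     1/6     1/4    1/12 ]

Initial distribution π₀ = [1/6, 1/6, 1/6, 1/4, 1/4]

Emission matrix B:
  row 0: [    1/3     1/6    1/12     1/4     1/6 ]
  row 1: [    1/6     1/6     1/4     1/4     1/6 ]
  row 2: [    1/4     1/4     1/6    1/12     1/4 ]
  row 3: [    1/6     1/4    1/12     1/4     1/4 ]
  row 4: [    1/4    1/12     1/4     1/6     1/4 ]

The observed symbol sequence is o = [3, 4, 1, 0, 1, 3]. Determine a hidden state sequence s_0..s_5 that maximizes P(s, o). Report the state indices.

t=0: δ = [4.167e-02, 4.167e-02, 1.389e-02, 6.250e-02, 4.167e-02]  (obs o_0=3)
t=1: δ = [2.604e-03, 1.736e-03, 3.472e-03, 4.340e-03, 5.208e-03]  ψ = [3, 3, 0, 1, 3]  (obs o_1=4)
t=2: δ = [2.170e-04, 2.170e-04, 2.170e-04, 3.255e-04, 1.206e-04]  ψ = [4, 4, 0, 4, 3]  (obs o_2=1)
t=3: δ = [2.713e-05, 9.042e-06, 1.808e-05, 1.507e-05, 2.713e-05]  ψ = [3, 2, 0, 1, 3]  (obs o_3=0)
t=4: δ = [1.130e-06, 1.130e-06, 2.261e-06, 1.695e-06, 7.535e-07]  ψ = [4, 4, 0, 4, 0]  (obs o_4=1)
t=5: δ = [1.060e-07, 1.413e-07, 3.140e-08, 1.884e-07, 9.419e-08]  ψ = [3, 2, 0, 2, 3]  (obs o_5=3)
backtrack: best end state = 3; path = [3, 4, 3, 0, 2, 3]

path = [3, 4, 3, 0, 2, 3]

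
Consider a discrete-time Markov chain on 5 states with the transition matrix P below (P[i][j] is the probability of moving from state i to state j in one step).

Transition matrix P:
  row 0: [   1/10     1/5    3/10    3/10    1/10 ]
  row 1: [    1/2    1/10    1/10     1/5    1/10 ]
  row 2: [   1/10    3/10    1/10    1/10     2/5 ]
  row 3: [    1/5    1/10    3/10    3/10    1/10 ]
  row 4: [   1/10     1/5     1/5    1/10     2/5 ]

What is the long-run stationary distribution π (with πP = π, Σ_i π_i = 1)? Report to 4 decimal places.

Balance equations π_j = Σ_i π_i·P[i][j]:
  π_0 = 1/10·π_0 + 1/2·π_1 + 1/10·π_2 + 1/5·π_3 + 1/10·π_4
  π_1 = 1/5·π_0 + 1/10·π_1 + 3/10·π_2 + 1/10·π_3 + 1/5·π_4
  π_2 = 3/10·π_0 + 1/10·π_1 + 1/10·π_2 + 3/10·π_3 + 1/5·π_4
  π_3 = 3/10·π_0 + 1/5·π_1 + 1/10·π_2 + 3/10·π_3 + 1/10·π_4
  normalize: π_0 + π_1 + π_2 + π_3 + π_4 = 1
Solving the linear system gives exactly π = [620/3221, 587/3221, 646/3221, 631/3221, 737/3221].

π = [0.1925, 0.1822, 0.2006, 0.1959, 0.2288]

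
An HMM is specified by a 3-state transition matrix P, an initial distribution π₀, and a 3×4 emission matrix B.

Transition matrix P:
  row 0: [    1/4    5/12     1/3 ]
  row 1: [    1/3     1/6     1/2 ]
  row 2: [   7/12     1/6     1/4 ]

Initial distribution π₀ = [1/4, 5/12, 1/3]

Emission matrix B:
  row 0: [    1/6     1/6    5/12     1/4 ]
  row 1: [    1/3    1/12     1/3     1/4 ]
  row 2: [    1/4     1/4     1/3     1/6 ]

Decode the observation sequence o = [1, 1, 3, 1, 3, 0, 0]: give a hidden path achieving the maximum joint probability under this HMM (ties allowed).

t=0: δ = [4.167e-02, 3.472e-02, 8.333e-02]  (obs o_0=1)
t=1: δ = [8.102e-03, 1.447e-03, 5.208e-03]  ψ = [2, 0, 2]  (obs o_1=1)
t=2: δ = [7.595e-04, 8.439e-04, 4.501e-04]  ψ = [2, 0, 0]  (obs o_2=3)
t=3: δ = [4.689e-05, 2.637e-05, 1.055e-04]  ψ = [1, 0, 1]  (obs o_3=1)
t=4: δ = [1.538e-05, 4.884e-06, 4.396e-06]  ψ = [2, 0, 2]  (obs o_4=3)
t=5: δ = [6.410e-07, 2.137e-06, 1.282e-06]  ψ = [0, 0, 0]  (obs o_5=0)
t=6: δ = [1.246e-07, 1.187e-07, 2.671e-07]  ψ = [2, 1, 1]  (obs o_6=0)
backtrack: best end state = 2; path = [2, 0, 1, 2, 0, 1, 2]

path = [2, 0, 1, 2, 0, 1, 2]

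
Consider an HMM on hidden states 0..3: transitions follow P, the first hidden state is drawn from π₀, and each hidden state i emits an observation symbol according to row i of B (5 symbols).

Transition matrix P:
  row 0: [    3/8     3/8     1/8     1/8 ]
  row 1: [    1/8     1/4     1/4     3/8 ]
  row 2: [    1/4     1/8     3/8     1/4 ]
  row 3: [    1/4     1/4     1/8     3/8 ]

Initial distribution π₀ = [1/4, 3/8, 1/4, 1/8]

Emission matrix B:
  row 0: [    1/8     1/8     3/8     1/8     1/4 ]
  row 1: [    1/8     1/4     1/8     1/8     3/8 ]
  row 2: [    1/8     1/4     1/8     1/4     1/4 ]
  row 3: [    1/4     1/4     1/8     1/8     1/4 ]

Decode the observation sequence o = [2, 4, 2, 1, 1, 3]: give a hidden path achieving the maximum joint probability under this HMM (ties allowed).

path = [0, 0, 0, 1, 2, 2]

t=0: δ = [9.375e-02, 4.688e-02, 3.125e-02, 1.562e-02]  (obs o_0=2)
t=1: δ = [8.789e-03, 1.318e-02, 2.930e-03, 4.395e-03]  ψ = [0, 0, 0, 1]  (obs o_1=4)
t=2: δ = [1.236e-03, 4.120e-04, 4.120e-04, 6.180e-04]  ψ = [0, 0, 1, 1]  (obs o_2=2)
t=3: δ = [5.794e-05, 1.159e-04, 3.862e-05, 5.794e-05]  ψ = [0, 0, 0, 3]  (obs o_3=1)
t=4: δ = [2.716e-06, 7.242e-06, 7.242e-06, 1.086e-05]  ψ = [0, 1, 1, 1]  (obs o_4=1)
t=5: δ = [3.395e-07, 3.395e-07, 6.789e-07, 5.092e-07]  ψ = [3, 3, 2, 3]  (obs o_5=3)
backtrack: best end state = 2; path = [0, 0, 0, 1, 2, 2]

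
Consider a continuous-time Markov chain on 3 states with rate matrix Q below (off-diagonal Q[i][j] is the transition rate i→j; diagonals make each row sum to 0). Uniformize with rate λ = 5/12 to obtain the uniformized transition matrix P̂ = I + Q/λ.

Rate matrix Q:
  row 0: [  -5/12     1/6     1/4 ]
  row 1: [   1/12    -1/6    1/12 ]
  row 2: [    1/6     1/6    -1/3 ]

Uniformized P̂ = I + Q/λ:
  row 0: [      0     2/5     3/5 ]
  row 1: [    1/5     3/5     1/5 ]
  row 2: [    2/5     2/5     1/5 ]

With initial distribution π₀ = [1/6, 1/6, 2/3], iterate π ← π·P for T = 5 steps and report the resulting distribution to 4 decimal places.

t=0: π = [0.1667, 0.1667, 0.6667]
t=1: π = [0.3000, 0.4333, 0.2667]
t=2: π = [0.1933, 0.4867, 0.3200]
t=3: π = [0.2253, 0.4973, 0.2773]
t=4: π = [0.2104, 0.4995, 0.2901]
t=5: π = [0.2159, 0.4999, 0.2842]

π = [0.2159, 0.4999, 0.2842]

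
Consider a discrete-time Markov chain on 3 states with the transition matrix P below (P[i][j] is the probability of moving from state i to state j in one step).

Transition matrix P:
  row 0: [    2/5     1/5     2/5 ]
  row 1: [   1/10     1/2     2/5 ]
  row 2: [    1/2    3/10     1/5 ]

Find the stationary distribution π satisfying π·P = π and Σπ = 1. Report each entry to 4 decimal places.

π = [0.3333, 0.3333, 0.3333]

Balance equations π_j = Σ_i π_i·P[i][j]:
  π_0 = 2/5·π_0 + 1/10·π_1 + 1/2·π_2
  π_1 = 1/5·π_0 + 1/2·π_1 + 3/10·π_2
  normalize: π_0 + π_1 + π_2 = 1
Solving the linear system gives exactly π = [1/3, 1/3, 1/3].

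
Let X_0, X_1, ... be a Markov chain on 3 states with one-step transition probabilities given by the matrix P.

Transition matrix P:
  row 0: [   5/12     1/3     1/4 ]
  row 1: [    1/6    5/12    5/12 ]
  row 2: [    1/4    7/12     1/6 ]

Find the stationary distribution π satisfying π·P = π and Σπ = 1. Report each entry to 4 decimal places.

Balance equations π_j = Σ_i π_i·P[i][j]:
  π_0 = 5/12·π_0 + 1/6·π_1 + 1/4·π_2
  π_1 = 1/3·π_0 + 5/12·π_1 + 7/12·π_2
  normalize: π_0 + π_1 + π_2 = 1
Solving the linear system gives exactly π = [35/137, 61/137, 41/137].

π = [0.2555, 0.4453, 0.2993]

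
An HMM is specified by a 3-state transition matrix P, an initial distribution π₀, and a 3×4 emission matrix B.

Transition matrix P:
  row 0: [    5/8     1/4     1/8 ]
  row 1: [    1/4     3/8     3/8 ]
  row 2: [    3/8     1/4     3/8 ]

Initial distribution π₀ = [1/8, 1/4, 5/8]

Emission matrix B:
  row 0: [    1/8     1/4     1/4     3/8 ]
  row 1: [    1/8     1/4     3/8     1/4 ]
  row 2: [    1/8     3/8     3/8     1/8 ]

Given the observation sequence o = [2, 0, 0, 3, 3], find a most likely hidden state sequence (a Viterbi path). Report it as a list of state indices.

path = [2, 0, 0, 0, 0]

t=0: δ = [3.125e-02, 9.375e-02, 2.344e-01]  (obs o_0=2)
t=1: δ = [1.099e-02, 7.324e-03, 1.099e-02]  ψ = [2, 2, 2]  (obs o_1=0)
t=2: δ = [8.583e-04, 3.433e-04, 5.150e-04]  ψ = [0, 0, 2]  (obs o_2=0)
t=3: δ = [2.012e-04, 5.364e-05, 2.414e-05]  ψ = [0, 0, 2]  (obs o_3=3)
t=4: δ = [4.715e-05, 1.257e-05, 3.143e-06]  ψ = [0, 0, 0]  (obs o_4=3)
backtrack: best end state = 0; path = [2, 0, 0, 0, 0]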